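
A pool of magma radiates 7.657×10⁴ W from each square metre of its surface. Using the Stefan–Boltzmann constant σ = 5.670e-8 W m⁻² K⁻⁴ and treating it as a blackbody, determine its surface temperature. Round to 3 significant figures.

I = σT⁴, so T = (I/σ)^(1/4) = (7.657×10⁴/(5.670×10⁻⁸))^(1/4) = 1.08×10³ K.

T ≈ 1.08×10³ K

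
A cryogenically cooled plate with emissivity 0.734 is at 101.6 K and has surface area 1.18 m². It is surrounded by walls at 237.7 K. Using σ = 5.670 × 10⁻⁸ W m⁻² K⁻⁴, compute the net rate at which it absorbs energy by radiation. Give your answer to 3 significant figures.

Net gain ≈ 152 W

Area A = 1.18 m².
Net radiated power P_net = εσA(T⁴ − T₀⁴) = 0.734×5.670×10⁻⁸×1.18×(101.6⁴ − 237.7⁴).
T⁴ − T₀⁴ = 1.06555×10⁸ − 3.19240×10⁹ = -3.08584×10⁹ K⁴, so P_net = -152 W — negative, meaning a net gain of 152 W.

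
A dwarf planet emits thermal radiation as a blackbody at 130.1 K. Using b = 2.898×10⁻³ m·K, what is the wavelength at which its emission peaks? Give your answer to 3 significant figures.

Wien's displacement law: λ_max = b/T = (2.898×10⁻³ m·K)/(130.1 K) = 2.228×10⁻⁵ m.
That is 22.3 μm, in the infrared range.

λ_max ≈ 22.3 μm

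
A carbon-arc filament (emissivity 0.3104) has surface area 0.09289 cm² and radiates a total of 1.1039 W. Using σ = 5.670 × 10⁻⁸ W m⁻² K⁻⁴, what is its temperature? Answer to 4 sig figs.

Area A = 0.09289 cm² = 9.289×10⁻⁶ m².
P = εσAT⁴ ⇒ T = (P/(εσA))^(1/4) = (1.1039/(0.3104×5.670×10⁻⁸×9.289×10⁻⁶))^(1/4) = 1612 K.

T ≈ 1612 K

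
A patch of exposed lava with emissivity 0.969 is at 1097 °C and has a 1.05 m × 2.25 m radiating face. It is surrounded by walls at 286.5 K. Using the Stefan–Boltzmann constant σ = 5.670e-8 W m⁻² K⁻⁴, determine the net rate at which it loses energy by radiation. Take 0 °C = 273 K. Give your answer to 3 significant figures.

T = 1097 °C + 273 = 1370 K.
Area A = 1.05 × 2.25 = 2.3625 m².
Net radiated power P_net = εσA(T⁴ − T₀⁴) = 0.969×5.670×10⁻⁸×2.3625×(1370⁴ − 286.5⁴).
T⁴ − T₀⁴ = 3.52275×10¹² − 6.73750×10⁹ = 3.51601×10¹² K⁴, so P_net = 4.56×10⁵ W.

Net loss ≈ 4.56×10⁵ W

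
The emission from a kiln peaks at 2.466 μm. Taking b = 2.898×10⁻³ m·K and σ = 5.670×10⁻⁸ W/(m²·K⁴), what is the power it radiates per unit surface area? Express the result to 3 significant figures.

Wien's law: T = b/λ_max = 2.898×10⁻³/2.466×10⁻⁶ = 1175.18 K.
Then I = σT⁴ = 5.670×10⁻⁸×(1175.18)⁴ = 1.08×10⁵ W/m².

I ≈ 1.08×10⁵ W/m²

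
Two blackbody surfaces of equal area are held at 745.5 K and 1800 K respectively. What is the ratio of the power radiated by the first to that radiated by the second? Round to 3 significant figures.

P₁/P₂ ≈ 0.0294

With equal areas, P₁/P₂ = (T₁/T₂)⁴ = (745.5/1800)⁴ = 0.0294.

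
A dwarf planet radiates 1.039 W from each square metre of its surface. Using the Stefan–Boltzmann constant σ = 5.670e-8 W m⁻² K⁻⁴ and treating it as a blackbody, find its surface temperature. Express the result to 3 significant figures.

I = σT⁴, so T = (I/σ)^(1/4) = (1.039/(5.670×10⁻⁸))^(1/4) = 65.4 K.

T ≈ 65.4 K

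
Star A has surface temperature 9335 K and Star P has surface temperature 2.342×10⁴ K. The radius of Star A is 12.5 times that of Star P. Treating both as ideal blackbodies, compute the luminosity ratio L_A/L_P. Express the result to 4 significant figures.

L_A/L_P ≈ 3.944

L ∝ R²T⁴, so L_A/L_P = (R_A/R_P)²(T_A/T_P)⁴ = (12.5)² × (9335/2.342×10⁴)⁴ = 156.25 × 0.0252412 = 3.944.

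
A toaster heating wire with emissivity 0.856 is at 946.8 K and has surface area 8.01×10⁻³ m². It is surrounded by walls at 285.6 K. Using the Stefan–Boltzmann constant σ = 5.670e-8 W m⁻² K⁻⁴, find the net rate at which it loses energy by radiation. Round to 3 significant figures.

Area A = 8.01×10⁻³ m².
Net radiated power P_net = εσA(T⁴ − T₀⁴) = 0.856×5.670×10⁻⁸×8.01×10⁻³×(946.8⁴ − 285.6⁴).
T⁴ − T₀⁴ = 8.03587×10¹¹ − 6.65323×10⁹ = 7.96934×10¹¹ K⁴, so P_net = 310 W.

Net loss ≈ 310 W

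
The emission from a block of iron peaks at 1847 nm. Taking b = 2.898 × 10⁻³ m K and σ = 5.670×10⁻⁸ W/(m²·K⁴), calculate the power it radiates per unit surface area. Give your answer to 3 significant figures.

Wien's law: T = b/λ_max = 2.898×10⁻³/1.847×10⁻⁶ = 1569.03 K.
Then I = σT⁴ = 5.670×10⁻⁸×(1569.03)⁴ = 3.44×10⁵ W/m².

I ≈ 3.44×10⁵ W/m²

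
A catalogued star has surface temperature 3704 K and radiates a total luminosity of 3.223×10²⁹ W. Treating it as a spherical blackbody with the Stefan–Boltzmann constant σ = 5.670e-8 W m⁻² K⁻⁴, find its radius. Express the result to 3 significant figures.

R ≈ 4.90×10¹⁰ m

L = 4πR²σT⁴ ⇒ R = √(L/(4πσT⁴)).
σT⁴ = 1.06725×10⁷ W/m², so R = √(3.223×10²⁹/(4π×1.06725×10⁷)) = 4.90×10¹⁰ m.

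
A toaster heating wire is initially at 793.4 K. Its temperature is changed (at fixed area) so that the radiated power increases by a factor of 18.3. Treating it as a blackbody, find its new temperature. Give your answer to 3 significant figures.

T₂ ≈ 1.64×10³ K

P ∝ T⁴, so T₂/T₁ = (P₂/P₁)^(1/4) = (18.3)^(1/4) = 2.06830.
T₂ = 793.4 × 2.06830 = 1.64×10³ K.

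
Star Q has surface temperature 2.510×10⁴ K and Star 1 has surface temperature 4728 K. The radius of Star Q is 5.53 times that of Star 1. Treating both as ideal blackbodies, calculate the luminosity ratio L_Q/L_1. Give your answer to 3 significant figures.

L_Q/L_1 ≈ 2.43×10⁴

L ∝ R²T⁴, so L_Q/L_1 = (R_Q/R_1)²(T_Q/T_1)⁴ = (5.53)² × (2.510×10⁴/4728)⁴ = 30.5809 × 794.301 = 2.43×10⁴.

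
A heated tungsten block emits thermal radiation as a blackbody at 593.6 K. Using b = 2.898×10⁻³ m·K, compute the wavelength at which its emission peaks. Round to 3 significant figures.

λ_max ≈ 4.88 μm

Wien's displacement law: λ_max = b/T = (2.898×10⁻³ m·K)/(593.6 K) = 4.882×10⁻⁶ m.
That is 4.88 μm, in the infrared range.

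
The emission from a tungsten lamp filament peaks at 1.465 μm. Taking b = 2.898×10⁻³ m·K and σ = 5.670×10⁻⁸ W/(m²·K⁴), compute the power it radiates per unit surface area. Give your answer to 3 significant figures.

I ≈ 8.68×10⁵ W/m²

Wien's law: T = b/λ_max = 2.898×10⁻³/1.465×10⁻⁶ = 1978.16 K.
Then I = σT⁴ = 5.670×10⁻⁸×(1978.16)⁴ = 8.68×10⁵ W/m².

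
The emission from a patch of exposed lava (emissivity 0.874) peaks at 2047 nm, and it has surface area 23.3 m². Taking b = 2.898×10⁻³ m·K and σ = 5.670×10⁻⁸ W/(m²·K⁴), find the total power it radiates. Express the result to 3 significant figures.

P ≈ 4.64×10⁶ W

Wien's law: T = b/λ_max = 2.898×10⁻³/2.047×10⁻⁶ = 1415.73 K.
Area A = 23.3 m².
Then P = εσAT⁴ = 0.874×5.670×10⁻⁸×23.3×(1415.73)⁴ = 4.64×10⁶ W.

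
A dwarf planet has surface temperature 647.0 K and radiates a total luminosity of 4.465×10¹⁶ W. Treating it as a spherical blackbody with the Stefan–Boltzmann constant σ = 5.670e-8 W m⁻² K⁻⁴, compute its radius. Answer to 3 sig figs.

L = 4πR²σT⁴ ⇒ R = √(L/(4πσT⁴)).
σT⁴ = 9935.74 W/m², so R = √(4.465×10¹⁶/(4π×9935.74)) = 5.98×10⁵ m.

R ≈ 5.98×10⁵ m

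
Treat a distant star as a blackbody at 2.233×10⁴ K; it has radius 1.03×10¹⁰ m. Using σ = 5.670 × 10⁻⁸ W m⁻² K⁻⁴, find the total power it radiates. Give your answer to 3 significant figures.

Surface area A = 4πR² = 4π(1.03×10¹⁰ m)² = 1.33317×10²¹ m².
P = σAT⁴ = 5.670×10⁻⁸ × 1.33317×10²¹ × (2.233×10⁴)⁴ = 1.88×10³¹ W.

P ≈ 1.88×10³¹ W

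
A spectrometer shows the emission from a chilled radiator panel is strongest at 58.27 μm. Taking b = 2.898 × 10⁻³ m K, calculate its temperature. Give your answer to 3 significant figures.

Wien's law gives T = b/λ_max = (2.898×10⁻³ m·K)/(5.827×10⁻⁵ m) = 49.7 K.

T ≈ 49.7 K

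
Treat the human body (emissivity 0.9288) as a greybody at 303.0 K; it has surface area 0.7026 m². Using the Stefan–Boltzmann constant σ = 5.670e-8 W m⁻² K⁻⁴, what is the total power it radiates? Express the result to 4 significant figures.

P ≈ 311.9 W

Area A = 0.7026 m².
P = εσAT⁴ = 0.9288 × 5.670×10⁻⁸ × 0.7026 × (303.0)⁴ = 311.9 W.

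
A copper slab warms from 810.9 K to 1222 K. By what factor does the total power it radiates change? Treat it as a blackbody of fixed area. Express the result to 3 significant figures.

P₂/P₁ ≈ 5.16

P ∝ T⁴, so P₂/P₁ = (T₂/T₁)⁴ = (1222/810.9)⁴ = (1.50697)⁴ = 5.16.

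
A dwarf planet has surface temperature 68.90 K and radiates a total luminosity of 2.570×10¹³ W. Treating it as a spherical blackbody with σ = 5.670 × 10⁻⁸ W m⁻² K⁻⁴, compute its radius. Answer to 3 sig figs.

L = 4πR²σT⁴ ⇒ R = √(L/(4πσT⁴)).
σT⁴ = 1.27779 W/m², so R = √(2.570×10¹³/(4π×1.27779)) = 1.27×10⁶ m.

R ≈ 1.27×10⁶ m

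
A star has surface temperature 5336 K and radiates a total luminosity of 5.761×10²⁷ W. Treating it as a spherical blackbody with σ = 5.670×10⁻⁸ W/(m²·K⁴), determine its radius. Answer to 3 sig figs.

L = 4πR²σT⁴ ⇒ R = √(L/(4πσT⁴)).
σT⁴ = 4.59670×10⁷ W/m², so R = √(5.761×10²⁷/(4π×4.59670×10⁷)) = 3.16×10⁹ m.

R ≈ 3.16×10⁹ m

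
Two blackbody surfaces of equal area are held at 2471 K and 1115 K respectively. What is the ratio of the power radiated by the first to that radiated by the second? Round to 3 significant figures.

With equal areas, P₁/P₂ = (T₁/T₂)⁴ = (2471/1115)⁴ = 24.1.

P₁/P₂ ≈ 24.1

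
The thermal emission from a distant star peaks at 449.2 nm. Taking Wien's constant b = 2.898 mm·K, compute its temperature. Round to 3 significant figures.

T ≈ 6.45×10³ K

Wien's law gives T = b/λ_max = (2.898×10⁻³ m·K)/(4.492×10⁻⁷ m) = 6.45×10³ K.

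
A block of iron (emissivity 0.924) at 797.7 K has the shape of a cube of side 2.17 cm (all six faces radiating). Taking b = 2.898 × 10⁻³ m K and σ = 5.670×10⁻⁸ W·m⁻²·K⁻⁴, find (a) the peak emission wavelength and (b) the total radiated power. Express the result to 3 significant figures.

(a) λ_max = b/T = 2.898×10⁻³/797.7 = 3.633×10⁻⁶ m = 3.63 μm.
Area A = 6s² = 6×(0.0217 m)² = 2.82534×10⁻³ m².
(b) P = εσAT⁴ = 0.924×5.670×10⁻⁸×2.82534×10⁻³×(797.7)⁴ = 59.9 W.

λ_max ≈ 3.63 μm; P ≈ 59.9 W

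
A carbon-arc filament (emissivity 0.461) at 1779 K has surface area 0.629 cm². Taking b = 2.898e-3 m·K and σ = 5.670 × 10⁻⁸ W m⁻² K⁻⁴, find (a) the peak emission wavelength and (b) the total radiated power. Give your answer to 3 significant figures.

(a) λ_max = b/T = 2.898×10⁻³/1779 = 1.629×10⁻⁶ m = 1.63×10³ nm.
Area A = 0.629 cm² = 6.29×10⁻⁵ m².
(b) P = εσAT⁴ = 0.461×5.670×10⁻⁸×6.29×10⁻⁵×(1779)⁴ = 16.5 W.

λ_max ≈ 1.63×10³ nm; P ≈ 16.5 W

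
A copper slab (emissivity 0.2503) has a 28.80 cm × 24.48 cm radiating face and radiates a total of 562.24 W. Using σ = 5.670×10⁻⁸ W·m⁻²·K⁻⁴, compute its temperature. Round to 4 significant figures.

T ≈ 865.8 K

Area A = 0.2880 × 0.2448 = 0.0705024 m².
P = εσAT⁴ ⇒ T = (P/(εσA))^(1/4) = (562.24/(0.2503×5.670×10⁻⁸×0.0705024))^(1/4) = 865.8 K.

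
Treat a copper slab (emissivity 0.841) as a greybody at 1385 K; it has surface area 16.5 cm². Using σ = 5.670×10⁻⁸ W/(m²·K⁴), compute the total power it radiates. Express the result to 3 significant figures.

Area A = 16.5 cm² = 1.65×10⁻³ m².
P = εσAT⁴ = 0.841 × 5.670×10⁻⁸ × 1.65×10⁻³ × (1385)⁴ = 290 W.

P ≈ 290 W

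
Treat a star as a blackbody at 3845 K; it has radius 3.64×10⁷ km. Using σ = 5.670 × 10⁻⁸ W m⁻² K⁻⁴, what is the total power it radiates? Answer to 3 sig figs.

P ≈ 2.06×10²⁹ W

Surface area A = 4πR² = 4π(3.64×10¹⁰ m)² = 1.66499×10²² m².
P = σAT⁴ = 5.670×10⁻⁸ × 1.66499×10²² × (3845)⁴ = 2.06×10²⁹ W.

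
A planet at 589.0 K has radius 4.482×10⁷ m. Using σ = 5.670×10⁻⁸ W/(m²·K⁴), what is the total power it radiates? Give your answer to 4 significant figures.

Surface area A = 4πR² = 4π(4.482×10⁷ m)² = 2.52437×10¹⁶ m².
P = σAT⁴ = 5.670×10⁻⁸ × 2.52437×10¹⁶ × (589.0)⁴ = 1.723×10²⁰ W.

P ≈ 1.723×10²⁰ W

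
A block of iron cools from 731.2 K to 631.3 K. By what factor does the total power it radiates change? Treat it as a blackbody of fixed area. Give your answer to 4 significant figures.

P₂/P₁ ≈ 0.5556

P ∝ T⁴, so P₂/P₁ = (T₂/T₁)⁴ = (631.3/731.2)⁴ = (0.863375)⁴ = 0.5556.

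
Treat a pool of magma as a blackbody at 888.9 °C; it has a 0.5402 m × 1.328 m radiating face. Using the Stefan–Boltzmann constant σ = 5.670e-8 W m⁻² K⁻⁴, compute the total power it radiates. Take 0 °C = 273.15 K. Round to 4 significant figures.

T = 888.9 °C + 273.15 = 1162.05 K.
Area A = 0.5402 × 1.328 = 0.717386 m².
P = σAT⁴ = 5.670×10⁻⁸ × 0.717386 × (1162.05)⁴ = 7.417×10⁴ W.

P ≈ 7.417×10⁴ W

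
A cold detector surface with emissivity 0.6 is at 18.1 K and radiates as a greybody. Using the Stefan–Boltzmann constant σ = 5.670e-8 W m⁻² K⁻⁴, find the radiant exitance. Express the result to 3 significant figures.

I ≈ 3.65×10⁻³ W/m²

Stefan–Boltzmann: I = εσT⁴ = 0.6 × 5.670×10⁻⁸ × (18.1)⁴ = 3.65×10⁻³ W/m².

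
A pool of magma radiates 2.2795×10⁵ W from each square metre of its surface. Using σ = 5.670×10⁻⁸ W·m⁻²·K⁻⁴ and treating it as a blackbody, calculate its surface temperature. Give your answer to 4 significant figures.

I = σT⁴, so T = (I/σ)^(1/4) = (2.2795×10⁵/(5.670×10⁻⁸))^(1/4) = 1416 K.

T ≈ 1416 K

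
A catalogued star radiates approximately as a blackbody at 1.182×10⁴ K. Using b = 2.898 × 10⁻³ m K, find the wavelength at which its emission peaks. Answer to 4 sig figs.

Wien's displacement law: λ_max = b/T = (2.898×10⁻³ m·K)/(1.182×10⁴ K) = 2.4518×10⁻⁷ m.
That is 245.2 nm, in the ultraviolet range.

λ_max ≈ 245.2 nm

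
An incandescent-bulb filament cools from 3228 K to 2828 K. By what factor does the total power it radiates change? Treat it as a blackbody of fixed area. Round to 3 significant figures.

P₂/P₁ ≈ 0.589

P ∝ T⁴, so P₂/P₁ = (T₂/T₁)⁴ = (2828/3228)⁴ = (0.876084)⁴ = 0.589.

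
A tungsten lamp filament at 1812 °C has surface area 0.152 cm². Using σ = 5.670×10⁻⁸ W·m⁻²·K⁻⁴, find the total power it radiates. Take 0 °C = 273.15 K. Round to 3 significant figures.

T = 1812 °C + 273.15 = 2085.15 K.
Area A = 0.152 cm² = 1.52×10⁻⁵ m².
P = σAT⁴ = 5.670×10⁻⁸ × 1.52×10⁻⁵ × (2085.15)⁴ = 16.3 W.

P ≈ 16.3 W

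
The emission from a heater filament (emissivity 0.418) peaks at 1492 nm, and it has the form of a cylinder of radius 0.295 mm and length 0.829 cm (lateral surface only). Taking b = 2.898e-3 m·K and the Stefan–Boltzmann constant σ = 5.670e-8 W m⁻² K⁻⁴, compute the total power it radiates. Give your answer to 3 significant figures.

P ≈ 5.18 W

Wien's law: T = b/λ_max = 2.898×10⁻³/1.492×10⁻⁶ = 1942.36 K.
Lateral area A = 2πrL = 2π×2.95×10⁻⁴×8.29×10⁻³ = 1.53658×10⁻⁵ m².
Then P = εσAT⁴ = 0.418×5.670×10⁻⁸×1.53658×10⁻⁵×(1942.36)⁴ = 5.18 W.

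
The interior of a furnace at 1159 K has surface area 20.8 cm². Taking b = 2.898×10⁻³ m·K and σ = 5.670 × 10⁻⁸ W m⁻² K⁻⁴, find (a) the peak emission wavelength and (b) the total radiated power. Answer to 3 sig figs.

λ_max ≈ 2.50 μm; P ≈ 213 W

(a) λ_max = b/T = 2.898×10⁻³/1159 = 2.500×10⁻⁶ m = 2.50 μm.
Area A = 20.8 cm² = 2.08×10⁻³ m².
(b) P = σAT⁴ = 5.670×10⁻⁸×2.08×10⁻³×(1159)⁴ = 213 W.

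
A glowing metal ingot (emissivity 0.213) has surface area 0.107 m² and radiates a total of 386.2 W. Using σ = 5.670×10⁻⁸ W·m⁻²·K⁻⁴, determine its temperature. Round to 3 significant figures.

T ≈ 739 K

Area A = 0.107 m².
P = εσAT⁴ ⇒ T = (P/(εσA))^(1/4) = (386.2/(0.213×5.670×10⁻⁸×0.107))^(1/4) = 739 K.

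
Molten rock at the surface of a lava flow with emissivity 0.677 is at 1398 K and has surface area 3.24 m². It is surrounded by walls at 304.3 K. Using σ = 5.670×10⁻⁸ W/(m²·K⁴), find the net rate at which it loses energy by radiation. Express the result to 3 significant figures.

Area A = 3.24 m².
Net radiated power P_net = εσA(T⁴ − T₀⁴) = 0.677×5.670×10⁻⁸×3.24×(1398⁴ − 304.3⁴).
T⁴ − T₀⁴ = 3.81969×10¹² − 8.57448×10⁹ = 3.81112×10¹² K⁴, so P_net = 4.74×10⁵ W.

Net loss ≈ 4.74×10⁵ W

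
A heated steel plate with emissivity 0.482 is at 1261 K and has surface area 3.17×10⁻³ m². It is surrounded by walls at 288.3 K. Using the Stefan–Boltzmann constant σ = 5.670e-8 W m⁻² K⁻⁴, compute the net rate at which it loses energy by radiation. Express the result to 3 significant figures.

Area A = 3.17×10⁻³ m².
Net radiated power P_net = εσA(T⁴ − T₀⁴) = 0.482×5.670×10⁻⁸×3.17×10⁻³×(1261⁴ − 288.3⁴).
T⁴ − T₀⁴ = 2.52848×10¹² − 6.90842×10⁹ = 2.52157×10¹² K⁴, so P_net = 218 W.

Net loss ≈ 218 W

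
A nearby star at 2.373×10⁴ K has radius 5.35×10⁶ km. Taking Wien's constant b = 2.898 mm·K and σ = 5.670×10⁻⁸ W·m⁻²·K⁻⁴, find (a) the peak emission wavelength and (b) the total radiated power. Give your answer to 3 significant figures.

λ_max ≈ 122 nm; P ≈ 6.47×10³⁰ W

(a) λ_max = b/T = 2.898×10⁻³/2.373×10⁴ = 1.221×10⁻⁷ m = 122 nm.
Surface area A = 4πR² = 4π(5.35×10⁹ m)² = 3.59681×10²⁰ m².
(b) P = σAT⁴ = 5.670×10⁻⁸×3.59681×10²⁰×(2.373×10⁴)⁴ = 6.47×10³⁰ W.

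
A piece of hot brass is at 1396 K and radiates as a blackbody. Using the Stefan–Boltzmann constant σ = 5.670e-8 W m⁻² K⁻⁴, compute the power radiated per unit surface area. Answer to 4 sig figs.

Stefan–Boltzmann: I = σT⁴ = 5.670×10⁻⁸ × (1396)⁴ = 2.153×10⁵ W/m².

I ≈ 2.153×10⁵ W/m²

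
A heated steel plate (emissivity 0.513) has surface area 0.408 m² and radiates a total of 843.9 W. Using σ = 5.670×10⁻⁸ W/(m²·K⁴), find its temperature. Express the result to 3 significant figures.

Area A = 0.408 m².
P = εσAT⁴ ⇒ T = (P/(εσA))^(1/4) = (843.9/(0.513×5.670×10⁻⁸×0.408))^(1/4) = 516 K.

T ≈ 516 K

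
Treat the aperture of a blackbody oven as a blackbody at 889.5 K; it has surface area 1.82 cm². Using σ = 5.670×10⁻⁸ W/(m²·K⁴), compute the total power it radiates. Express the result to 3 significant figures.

P ≈ 6.46 W

Area A = 1.82 cm² = 1.82×10⁻⁴ m².
P = σAT⁴ = 5.670×10⁻⁸ × 1.82×10⁻⁴ × (889.5)⁴ = 6.46 W.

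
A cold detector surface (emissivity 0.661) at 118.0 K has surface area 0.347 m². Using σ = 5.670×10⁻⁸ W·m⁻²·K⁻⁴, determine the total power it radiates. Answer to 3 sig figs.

Area A = 0.347 m².
P = εσAT⁴ = 0.661 × 5.670×10⁻⁸ × 0.347 × (118.0)⁴ = 2.52 W.

P ≈ 2.52 W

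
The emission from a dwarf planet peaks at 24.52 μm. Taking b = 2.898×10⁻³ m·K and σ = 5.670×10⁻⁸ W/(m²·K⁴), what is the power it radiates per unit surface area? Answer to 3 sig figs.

I ≈ 11.1 W/m²

Wien's law: T = b/λ_max = 2.898×10⁻³/2.452×10⁻⁵ = 118.189 K.
Then I = σT⁴ = 5.670×10⁻⁸×(118.189)⁴ = 11.1 W/m².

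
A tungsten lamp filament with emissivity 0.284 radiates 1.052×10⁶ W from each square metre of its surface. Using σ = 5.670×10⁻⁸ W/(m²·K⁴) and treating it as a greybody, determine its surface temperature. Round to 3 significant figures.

T ≈ 2.84×10³ K

I = εσT⁴, so T = (I/εσ)^(1/4) = (1.052×10⁶/(0.284×5.670×10⁻⁸))^(1/4) = 2.84×10³ K.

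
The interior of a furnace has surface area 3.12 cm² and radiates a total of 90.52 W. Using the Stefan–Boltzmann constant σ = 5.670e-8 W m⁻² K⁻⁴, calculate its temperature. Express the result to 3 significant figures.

T ≈ 1.50×10³ K

Area A = 3.12 cm² = 3.12×10⁻⁴ m².
P = σAT⁴ ⇒ T = (P/(σA))^(1/4) = (90.52/(5.670×10⁻⁸×3.12×10⁻⁴))^(1/4) = 1.50×10³ K.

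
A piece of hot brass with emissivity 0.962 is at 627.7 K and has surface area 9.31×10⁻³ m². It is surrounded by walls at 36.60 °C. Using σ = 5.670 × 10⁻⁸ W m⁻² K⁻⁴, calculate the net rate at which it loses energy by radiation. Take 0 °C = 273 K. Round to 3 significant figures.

Net loss ≈ 74.2 W

Surroundings: T = 36.60 °C + 273 = 309.60 K.
Area A = 9.31×10⁻³ m².
Net radiated power P_net = εσA(T⁴ − T₀⁴) = 0.962×5.670×10⁻⁸×9.31×10⁻³×(627.7⁴ − 309.60⁴).
T⁴ − T₀⁴ = 1.55242×10¹¹ − 9.18764×10⁹ = 1.46054×10¹¹ K⁴, so P_net = 74.2 W.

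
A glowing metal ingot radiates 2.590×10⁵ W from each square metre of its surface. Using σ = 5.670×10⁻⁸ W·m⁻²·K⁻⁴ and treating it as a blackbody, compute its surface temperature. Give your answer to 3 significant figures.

T ≈ 1.46×10³ K

I = σT⁴, so T = (I/σ)^(1/4) = (2.590×10⁵/(5.670×10⁻⁸))^(1/4) = 1.46×10³ K.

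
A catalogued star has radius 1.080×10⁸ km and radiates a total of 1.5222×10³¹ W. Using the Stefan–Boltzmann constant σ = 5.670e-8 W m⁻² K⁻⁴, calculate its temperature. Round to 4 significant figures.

T ≈ 6542 K

Surface area A = 4πR² = 4π(1.080×10¹¹ m)² = 1.46574×10²³ m².
P = σAT⁴ ⇒ T = (P/(σA))^(1/4) = (1.5222×10³¹/(5.670×10⁻⁸×1.46574×10²³))^(1/4) = 6542 K.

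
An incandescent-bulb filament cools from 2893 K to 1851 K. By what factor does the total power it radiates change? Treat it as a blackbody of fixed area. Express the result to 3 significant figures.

P ∝ T⁴, so P₂/P₁ = (T₂/T₁)⁴ = (1851/2893)⁴ = (0.639820)⁴ = 0.168.

P₂/P₁ ≈ 0.168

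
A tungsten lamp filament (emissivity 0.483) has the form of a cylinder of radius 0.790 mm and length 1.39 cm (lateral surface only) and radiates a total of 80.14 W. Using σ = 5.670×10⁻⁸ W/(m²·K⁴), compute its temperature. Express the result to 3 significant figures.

T ≈ 2.55×10³ K

Lateral area A = 2πrL = 2π×7.90×10⁻⁴×0.0139 = 6.89957×10⁻⁵ m².
P = εσAT⁴ ⇒ T = (P/(εσA))^(1/4) = (80.14/(0.483×5.670×10⁻⁸×6.89957×10⁻⁵))^(1/4) = 2.55×10³ K.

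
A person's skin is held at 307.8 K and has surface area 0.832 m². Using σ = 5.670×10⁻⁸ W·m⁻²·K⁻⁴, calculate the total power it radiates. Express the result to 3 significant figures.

P ≈ 423 W

Area A = 0.832 m².
P = σAT⁴ = 5.670×10⁻⁸ × 0.832 × (307.8)⁴ = 423 W.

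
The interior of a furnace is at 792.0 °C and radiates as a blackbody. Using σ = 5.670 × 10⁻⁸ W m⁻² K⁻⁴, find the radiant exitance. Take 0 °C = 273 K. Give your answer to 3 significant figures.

T = 792.0 °C + 273 = 1065.0 K.
Stefan–Boltzmann: I = σT⁴ = 5.670×10⁻⁸ × (1065.0)⁴ = 7.29×10⁴ W/m².

I ≈ 7.29×10⁴ W/m²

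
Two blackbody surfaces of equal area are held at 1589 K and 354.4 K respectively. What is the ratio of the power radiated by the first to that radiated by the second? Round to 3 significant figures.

P₁/P₂ ≈ 404

With equal areas, P₁/P₂ = (T₁/T₂)⁴ = (1589/354.4)⁴ = 404.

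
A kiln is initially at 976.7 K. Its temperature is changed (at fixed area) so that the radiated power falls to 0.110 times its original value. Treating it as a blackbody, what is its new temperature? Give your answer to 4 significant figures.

P ∝ T⁴, so T₂/T₁ = (P₂/P₁)^(1/4) = (0.110)^(1/4) = 0.575901.
T₂ = 976.7 × 0.575901 = 562.5 K.

T₂ ≈ 562.5 K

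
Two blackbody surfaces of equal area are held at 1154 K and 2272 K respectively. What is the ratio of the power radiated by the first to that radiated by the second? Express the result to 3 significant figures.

With equal areas, P₁/P₂ = (T₁/T₂)⁴ = (1154/2272)⁴ = 0.0666.

P₁/P₂ ≈ 0.0666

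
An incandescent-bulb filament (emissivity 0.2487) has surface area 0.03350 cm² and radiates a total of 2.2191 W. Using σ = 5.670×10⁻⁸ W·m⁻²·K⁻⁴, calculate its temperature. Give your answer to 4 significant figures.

T ≈ 2618 K

Area A = 0.03350 cm² = 3.350×10⁻⁶ m².
P = εσAT⁴ ⇒ T = (P/(εσA))^(1/4) = (2.2191/(0.2487×5.670×10⁻⁸×3.350×10⁻⁶))^(1/4) = 2618 K.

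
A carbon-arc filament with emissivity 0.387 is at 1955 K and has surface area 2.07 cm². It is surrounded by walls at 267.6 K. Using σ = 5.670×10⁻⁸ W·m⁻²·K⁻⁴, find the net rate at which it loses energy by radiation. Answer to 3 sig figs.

Area A = 2.07 cm² = 2.07×10⁻⁴ m².
Net radiated power P_net = εσA(T⁴ − T₀⁴) = 0.387×5.670×10⁻⁸×2.07×10⁻⁴×(1955⁴ − 267.6⁴).
T⁴ − T₀⁴ = 1.46079×10¹³ − 5.12796×10⁹ = 1.46028×10¹³ K⁴, so P_net = 66.3 W.

Net loss ≈ 66.3 W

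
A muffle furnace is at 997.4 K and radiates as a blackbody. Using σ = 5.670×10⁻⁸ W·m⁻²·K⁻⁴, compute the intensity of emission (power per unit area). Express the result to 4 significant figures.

I ≈ 5.611×10⁴ W/m²

Stefan–Boltzmann: I = σT⁴ = 5.670×10⁻⁸ × (997.4)⁴ = 5.611×10⁴ W/m².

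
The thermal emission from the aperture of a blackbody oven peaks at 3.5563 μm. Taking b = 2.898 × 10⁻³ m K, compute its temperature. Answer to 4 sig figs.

T ≈ 814.9 K

Wien's law gives T = b/λ_max = (2.898×10⁻³ m·K)/(3.5563×10⁻⁶ m) = 814.9 K.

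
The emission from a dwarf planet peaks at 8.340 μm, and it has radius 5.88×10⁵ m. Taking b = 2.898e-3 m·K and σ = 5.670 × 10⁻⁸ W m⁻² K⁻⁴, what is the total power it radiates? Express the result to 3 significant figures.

P ≈ 3.59×10¹⁵ W

Wien's law: T = b/λ_max = 2.898×10⁻³/8.340×10⁻⁶ = 347.482 K.
Surface area A = 4πR² = 4π(5.88×10⁵ m)² = 4.34475×10¹² m².
Then P = σAT⁴ = 5.670×10⁻⁸×4.34475×10¹²×(347.482)⁴ = 3.59×10¹⁵ W.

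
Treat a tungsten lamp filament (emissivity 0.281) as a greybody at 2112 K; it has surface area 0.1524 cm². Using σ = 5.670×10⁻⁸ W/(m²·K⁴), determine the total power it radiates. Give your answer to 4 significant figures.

Area A = 0.1524 cm² = 1.524×10⁻⁵ m².
P = εσAT⁴ = 0.281 × 5.670×10⁻⁸ × 1.524×10⁻⁵ × (2112)⁴ = 4.831 W.

P ≈ 4.831 W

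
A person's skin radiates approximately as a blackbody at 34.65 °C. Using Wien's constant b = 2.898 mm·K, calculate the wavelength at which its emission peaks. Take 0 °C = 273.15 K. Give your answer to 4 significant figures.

λ_max ≈ 9.415 μm

T = 34.65 °C + 273.15 = 307.80 K.
Wien's displacement law: λ_max = b/T = (2.898×10⁻³ m·K)/(307.80 K) = 9.4152×10⁻⁶ m.
That is 9.415 μm, in the infrared range.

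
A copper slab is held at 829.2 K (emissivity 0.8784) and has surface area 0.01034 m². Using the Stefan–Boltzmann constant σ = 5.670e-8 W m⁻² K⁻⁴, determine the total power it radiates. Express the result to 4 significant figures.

Area A = 0.01034 m².
P = εσAT⁴ = 0.8784 × 5.670×10⁻⁸ × 0.01034 × (829.2)⁴ = 243.5 W.

P ≈ 243.5 W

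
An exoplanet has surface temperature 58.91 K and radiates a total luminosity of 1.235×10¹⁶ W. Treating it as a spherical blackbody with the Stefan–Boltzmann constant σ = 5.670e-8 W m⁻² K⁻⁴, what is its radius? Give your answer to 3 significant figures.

L = 4πR²σT⁴ ⇒ R = √(L/(4πσT⁴)).
σT⁴ = 0.682872 W/m², so R = √(1.235×10¹⁶/(4π×0.682872)) = 3.79×10⁷ m.

R ≈ 3.79×10⁷ m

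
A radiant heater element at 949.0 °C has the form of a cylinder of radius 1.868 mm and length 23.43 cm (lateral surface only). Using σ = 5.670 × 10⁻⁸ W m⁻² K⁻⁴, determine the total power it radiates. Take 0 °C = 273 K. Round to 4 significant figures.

T = 949.0 °C + 273 = 1222.0 K.
Lateral area A = 2πrL = 2π×1.868×10⁻³×0.2343 = 2.74998×10⁻³ m².
P = σAT⁴ = 5.670×10⁻⁸ × 2.74998×10⁻³ × (1222.0)⁴ = 347.7 W.

P ≈ 347.7 W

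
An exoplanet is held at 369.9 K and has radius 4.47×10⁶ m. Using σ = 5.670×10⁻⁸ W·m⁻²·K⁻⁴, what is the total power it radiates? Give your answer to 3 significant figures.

P ≈ 2.67×10¹⁷ W

Surface area A = 4πR² = 4π(4.47×10⁶ m)² = 2.51087×10¹⁴ m².
P = σAT⁴ = 5.670×10⁻⁸ × 2.51087×10¹⁴ × (369.9)⁴ = 2.67×10¹⁷ W.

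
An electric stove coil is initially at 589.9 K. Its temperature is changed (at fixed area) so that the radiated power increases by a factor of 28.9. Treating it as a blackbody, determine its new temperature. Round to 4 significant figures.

T₂ ≈ 1368 K

P ∝ T⁴, so T₂/T₁ = (P₂/P₁)^(1/4) = (28.9)^(1/4) = 2.31859.
T₂ = 589.9 × 2.31859 = 1368 K.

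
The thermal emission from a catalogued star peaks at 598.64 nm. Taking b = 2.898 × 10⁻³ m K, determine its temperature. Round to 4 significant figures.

T ≈ 4841 K

Wien's law gives T = b/λ_max = (2.898×10⁻³ m·K)/(5.9864×10⁻⁷ m) = 4841 K.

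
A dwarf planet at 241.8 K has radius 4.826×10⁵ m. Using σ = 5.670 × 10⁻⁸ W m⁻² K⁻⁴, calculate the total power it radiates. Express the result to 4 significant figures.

P ≈ 5.673×10¹⁴ W

Surface area A = 4πR² = 4π(4.826×10⁵ m)² = 2.92674×10¹² m².
P = σAT⁴ = 5.670×10⁻⁸ × 2.92674×10¹² × (241.8)⁴ = 5.673×10¹⁴ W.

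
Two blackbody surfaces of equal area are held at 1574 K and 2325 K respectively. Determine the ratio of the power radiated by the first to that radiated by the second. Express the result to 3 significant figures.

With equal areas, P₁/P₂ = (T₁/T₂)⁴ = (1574/2325)⁴ = 0.210.

P₁/P₂ ≈ 0.210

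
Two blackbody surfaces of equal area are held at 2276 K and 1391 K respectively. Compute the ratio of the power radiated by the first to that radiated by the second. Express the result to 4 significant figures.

With equal areas, P₁/P₂ = (T₁/T₂)⁴ = (2276/1391)⁴ = 7.168.

P₁/P₂ ≈ 7.168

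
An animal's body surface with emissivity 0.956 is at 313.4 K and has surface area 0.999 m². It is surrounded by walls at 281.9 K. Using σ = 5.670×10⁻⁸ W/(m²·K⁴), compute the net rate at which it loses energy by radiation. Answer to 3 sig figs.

Net loss ≈ 180 W

Area A = 0.999 m².
Net radiated power P_net = εσA(T⁴ − T₀⁴) = 0.956×5.670×10⁻⁸×0.999×(313.4⁴ − 281.9⁴).
T⁴ − T₀⁴ = 9.64708×10⁹ − 6.31510×10⁹ = 3.33198×10⁹ K⁴, so P_net = 180 W.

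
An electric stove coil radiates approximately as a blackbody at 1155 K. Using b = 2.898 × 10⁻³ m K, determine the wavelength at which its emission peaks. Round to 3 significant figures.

Wien's displacement law: λ_max = b/T = (2.898×10⁻³ m·K)/(1155 K) = 2.509×10⁻⁶ m.
That is 2.51×10³ nm, in the infrared range.

λ_max ≈ 2.51×10³ nm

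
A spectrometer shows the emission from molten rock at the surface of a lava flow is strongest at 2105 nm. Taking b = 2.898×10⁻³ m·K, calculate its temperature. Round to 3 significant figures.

Wien's law gives T = b/λ_max = (2.898×10⁻³ m·K)/(2.105×10⁻⁶ m) = 1.38×10³ K.

T ≈ 1.38×10³ K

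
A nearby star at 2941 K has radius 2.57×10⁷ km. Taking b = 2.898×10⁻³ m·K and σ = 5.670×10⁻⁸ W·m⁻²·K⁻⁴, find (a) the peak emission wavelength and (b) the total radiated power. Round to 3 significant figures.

λ_max ≈ 0.985 μm; P ≈ 3.52×10²⁸ W

(a) λ_max = b/T = 2.898×10⁻³/2941 = 9.854×10⁻⁷ m = 0.985 μm.
Surface area A = 4πR² = 4π(2.57×10¹⁰ m)² = 8.29996×10²¹ m².
(b) P = σAT⁴ = 5.670×10⁻⁸×8.29996×10²¹×(2941)⁴ = 3.52×10²⁸ W.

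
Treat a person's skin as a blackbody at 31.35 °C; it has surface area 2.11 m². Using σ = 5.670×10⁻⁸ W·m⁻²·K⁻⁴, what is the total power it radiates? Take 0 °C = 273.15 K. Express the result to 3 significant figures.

P ≈ 1.03×10³ W

T = 31.35 °C + 273.15 = 304.50 K.
Area A = 2.11 m².
P = σAT⁴ = 5.670×10⁻⁸ × 2.11 × (304.50)⁴ = 1.03×10³ W.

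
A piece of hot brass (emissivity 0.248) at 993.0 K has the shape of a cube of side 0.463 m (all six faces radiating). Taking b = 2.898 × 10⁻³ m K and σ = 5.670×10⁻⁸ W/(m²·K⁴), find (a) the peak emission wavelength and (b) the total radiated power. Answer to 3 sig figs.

(a) λ_max = b/T = 2.898×10⁻³/993.0 = 2.918×10⁻⁶ m = 2.92 μm.
Area A = 6s² = 6×(0.463 m)² = 1.28621 m².
(b) P = εσAT⁴ = 0.248×5.670×10⁻⁸×1.28621×(993.0)⁴ = 1.76×10⁴ W.

λ_max ≈ 2.92 μm; P ≈ 1.76×10⁴ W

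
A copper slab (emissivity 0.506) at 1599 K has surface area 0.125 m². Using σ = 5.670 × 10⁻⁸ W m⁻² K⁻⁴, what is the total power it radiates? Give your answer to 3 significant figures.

P ≈ 2.34×10⁴ W

Area A = 0.125 m².
P = εσAT⁴ = 0.506 × 5.670×10⁻⁸ × 0.125 × (1599)⁴ = 2.34×10⁴ W.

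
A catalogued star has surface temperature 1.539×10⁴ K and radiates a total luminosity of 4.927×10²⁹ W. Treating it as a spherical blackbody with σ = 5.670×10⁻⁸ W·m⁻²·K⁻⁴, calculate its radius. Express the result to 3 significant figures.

L = 4πR²σT⁴ ⇒ R = √(L/(4πσT⁴)).
σT⁴ = 3.18081×10⁹ W/m², so R = √(4.927×10²⁹/(4π×3.18081×10⁹)) = 3.51×10⁹ m.

R ≈ 3.51×10⁹ m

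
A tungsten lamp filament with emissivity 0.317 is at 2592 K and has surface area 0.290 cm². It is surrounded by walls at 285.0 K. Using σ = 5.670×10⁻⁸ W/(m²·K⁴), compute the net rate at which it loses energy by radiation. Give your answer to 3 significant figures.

Net loss ≈ 23.5 W

Area A = 0.290 cm² = 2.90×10⁻⁵ m².
Net radiated power P_net = εσA(T⁴ − T₀⁴) = 0.317×5.670×10⁻⁸×2.90×10⁻⁵×(2592⁴ − 285.0⁴).
T⁴ − T₀⁴ = 4.51378×10¹³ − 6.59750×10⁹ = 4.51312×10¹³ K⁴, so P_net = 23.5 W.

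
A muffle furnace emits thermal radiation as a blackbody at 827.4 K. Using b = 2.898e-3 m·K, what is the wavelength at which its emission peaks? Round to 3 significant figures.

λ_max ≈ 3.50 μm

Wien's displacement law: λ_max = b/T = (2.898×10⁻³ m·K)/(827.4 K) = 3.503×10⁻⁶ m.
That is 3.50 μm, in the infrared range.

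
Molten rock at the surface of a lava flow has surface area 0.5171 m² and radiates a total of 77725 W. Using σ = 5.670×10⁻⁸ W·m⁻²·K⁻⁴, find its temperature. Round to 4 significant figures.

Area A = 0.5171 m².
P = σAT⁴ ⇒ T = (P/(σA))^(1/4) = (77725/(5.670×10⁻⁸×0.5171))^(1/4) = 1276 K.

T ≈ 1276 K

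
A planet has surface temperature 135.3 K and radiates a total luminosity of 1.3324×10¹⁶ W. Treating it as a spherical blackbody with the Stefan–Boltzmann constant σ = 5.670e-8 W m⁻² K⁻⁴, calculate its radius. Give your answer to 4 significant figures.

R ≈ 7.470×10⁶ m

L = 4πR²σT⁴ ⇒ R = √(L/(4πσT⁴)).
σT⁴ = 19.0009 W/m², so R = √(1.3324×10¹⁶/(4π×19.0009)) = 7.470×10⁶ m.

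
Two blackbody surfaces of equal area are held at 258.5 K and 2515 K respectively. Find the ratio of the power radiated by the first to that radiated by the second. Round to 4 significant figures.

With equal areas, P₁/P₂ = (T₁/T₂)⁴ = (258.5/2515)⁴ = 1.116×10⁻⁴.

P₁/P₂ ≈ 1.116×10⁻⁴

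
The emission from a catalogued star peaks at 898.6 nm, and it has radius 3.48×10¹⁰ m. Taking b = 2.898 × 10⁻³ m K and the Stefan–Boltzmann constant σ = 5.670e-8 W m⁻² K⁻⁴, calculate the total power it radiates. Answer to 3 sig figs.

Wien's law: T = b/λ_max = 2.898×10⁻³/8.986×10⁻⁷ = 3225.02 K.
Surface area A = 4πR² = 4π(3.48×10¹⁰ m)² = 1.52184×10²² m².
Then P = σAT⁴ = 5.670×10⁻⁸×1.52184×10²²×(3225.02)⁴ = 9.33×10²⁸ W.

P ≈ 9.33×10²⁸ W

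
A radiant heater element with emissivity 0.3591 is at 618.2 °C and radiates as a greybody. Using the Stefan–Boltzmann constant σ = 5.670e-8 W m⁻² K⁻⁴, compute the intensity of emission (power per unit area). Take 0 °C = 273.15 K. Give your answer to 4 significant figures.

T = 618.2 °C + 273.15 = 891.35 K.
Stefan–Boltzmann: I = εσT⁴ = 0.3591 × 5.670×10⁻⁸ × (891.35)⁴ = 1.285×10⁴ W/m².

I ≈ 1.285×10⁴ W/m²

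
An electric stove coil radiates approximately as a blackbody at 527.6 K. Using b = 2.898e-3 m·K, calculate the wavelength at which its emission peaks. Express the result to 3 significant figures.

Wien's displacement law: λ_max = b/T = (2.898×10⁻³ m·K)/(527.6 K) = 5.493×10⁻⁶ m.
That is 5.49 μm, in the infrared range.

λ_max ≈ 5.49 μm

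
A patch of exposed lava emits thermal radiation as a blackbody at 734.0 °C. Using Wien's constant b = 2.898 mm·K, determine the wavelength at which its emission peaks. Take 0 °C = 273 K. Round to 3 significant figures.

λ_max ≈ 2.88×10³ nm

T = 734.0 °C + 273 = 1007.0 K.
Wien's displacement law: λ_max = b/T = (2.898×10⁻³ m·K)/(1007.0 K) = 2.878×10⁻⁶ m.
That is 2.88×10³ nm, in the infrared range.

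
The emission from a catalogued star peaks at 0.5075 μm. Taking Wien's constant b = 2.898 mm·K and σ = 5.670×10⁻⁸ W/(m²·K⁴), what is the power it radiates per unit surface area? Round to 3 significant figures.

Wien's law: T = b/λ_max = 2.898×10⁻³/5.075×10⁻⁷ = 5710.34 K.
Then I = σT⁴ = 5.670×10⁻⁸×(5710.34)⁴ = 6.03×10⁷ W/m².

I ≈ 6.03×10⁷ W/m²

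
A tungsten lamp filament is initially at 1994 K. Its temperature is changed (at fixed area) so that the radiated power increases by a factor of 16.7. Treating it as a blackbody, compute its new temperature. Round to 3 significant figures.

P ∝ T⁴, so T₂/T₁ = (P₂/P₁)^(1/4) = (16.7)^(1/4) = 2.02153.
T₂ = 1994 × 2.02153 = 4.03×10³ K.

T₂ ≈ 4.03×10³ K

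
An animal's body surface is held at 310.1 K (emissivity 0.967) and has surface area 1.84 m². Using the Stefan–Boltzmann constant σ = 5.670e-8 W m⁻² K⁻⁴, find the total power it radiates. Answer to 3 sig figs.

Area A = 1.84 m².
P = εσAT⁴ = 0.967 × 5.670×10⁻⁸ × 1.84 × (310.1)⁴ = 933 W.

P ≈ 933 W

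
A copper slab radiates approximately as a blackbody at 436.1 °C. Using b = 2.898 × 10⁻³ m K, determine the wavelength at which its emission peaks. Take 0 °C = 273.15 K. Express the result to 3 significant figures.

λ_max ≈ 4.09 μm

T = 436.1 °C + 273.15 = 709.25 K.
Wien's displacement law: λ_max = b/T = (2.898×10⁻³ m·K)/(709.25 K) = 4.086×10⁻⁶ m.
That is 4.09 μm, in the infrared range.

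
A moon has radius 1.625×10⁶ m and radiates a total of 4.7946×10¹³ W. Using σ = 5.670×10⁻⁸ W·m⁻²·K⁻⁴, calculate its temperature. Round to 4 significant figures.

T ≈ 71.05 K

Surface area A = 4πR² = 4π(1.625×10⁶ m)² = 3.31831×10¹³ m².
P = σAT⁴ ⇒ T = (P/(σA))^(1/4) = (4.7946×10¹³/(5.670×10⁻⁸×3.31831×10¹³))^(1/4) = 71.05 K.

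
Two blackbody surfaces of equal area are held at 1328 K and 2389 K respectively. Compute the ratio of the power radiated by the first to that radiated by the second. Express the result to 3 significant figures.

With equal areas, P₁/P₂ = (T₁/T₂)⁴ = (1328/2389)⁴ = 0.0955.

P₁/P₂ ≈ 0.0955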